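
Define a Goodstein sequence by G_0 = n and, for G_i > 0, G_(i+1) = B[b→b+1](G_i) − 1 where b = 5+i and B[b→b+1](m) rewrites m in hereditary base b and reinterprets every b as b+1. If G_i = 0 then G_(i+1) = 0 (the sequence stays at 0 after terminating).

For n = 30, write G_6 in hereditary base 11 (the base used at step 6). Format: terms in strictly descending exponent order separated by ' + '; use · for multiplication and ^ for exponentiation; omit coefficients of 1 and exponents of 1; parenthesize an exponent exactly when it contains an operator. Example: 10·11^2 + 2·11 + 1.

11^2

base 5: 30 = 5^2 + 5; at 6: 6^2 + 6 = 42; next = 41
base 6: 41 = 6^2 + 5; at 7: 7^2 + 5 = 54; next = 53
base 7: 53 = 7^2 + 4; at 8: 8^2 + 4 = 68; next = 67
base 8: 67 = 8^2 + 3; at 9: 9^2 + 3 = 84; next = 83
base 9: 83 = 9^2 + 2; at 10: 10^2 + 2 = 102; next = 101
base 10: 101 = 10^2 + 1; at 11: 11^2 + 1 = 122; next = 121
base 11: 121 = 11^2; at 12: 12^2 = 144; next = 143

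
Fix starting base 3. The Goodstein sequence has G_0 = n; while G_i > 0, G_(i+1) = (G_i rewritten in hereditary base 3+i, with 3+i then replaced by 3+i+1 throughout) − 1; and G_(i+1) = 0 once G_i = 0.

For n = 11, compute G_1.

17

step 0: 11 = 3^2 + 2; sub 4 for 3: 4^2 + 2; = 18; G_1 = 18−1 = 17
step 1: 17 = 4^2 + 1; sub 5 for 4: 5^2 + 1; = 26; G_2 = 26−1 = 25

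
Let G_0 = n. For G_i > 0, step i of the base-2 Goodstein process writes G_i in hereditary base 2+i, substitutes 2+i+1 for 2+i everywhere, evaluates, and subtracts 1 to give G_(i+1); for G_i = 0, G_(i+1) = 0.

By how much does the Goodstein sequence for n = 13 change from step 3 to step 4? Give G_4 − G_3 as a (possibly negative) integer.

(0) 13|_2 = 2^(2 + 1) + 2^2 + 1 ↦ 3^(3 + 1) + 3^3 + 1|_3 = 109 ⇒ 108
(1) 108|_3 = 3^(3 + 1) + 3^3 ↦ 4^(4 + 1) + 4^4|_4 = 1280 ⇒ 1279
(2) 1279|_4 = 4^(4 + 1) + 3·4^3 + 3·4^2 + 3·4 + 3 ↦ 5^(5 + 1) + 3·5^3 + 3·5^2 + 3·5 + 3|_5 = 16093 ⇒ 16092
(3) 16092|_5 = 5^(5 + 1) + 3·5^3 + 3·5^2 + 3·5 + 2 ↦ 6^(6 + 1) + 3·6^3 + 3·6^2 + 3·6 + 2|_6 = 280712 ⇒ 280711

264619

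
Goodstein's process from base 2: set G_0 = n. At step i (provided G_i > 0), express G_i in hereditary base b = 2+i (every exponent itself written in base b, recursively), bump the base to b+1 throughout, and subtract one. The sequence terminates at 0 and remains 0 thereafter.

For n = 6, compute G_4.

G_0=6  [base 2] 2^2 + 2  →[2↦3]→  3^3 + 3 = 30  −1 ⇒ G_1=29
G_1=29  [base 3] 3^3 + 2  →[3↦4]→  4^4 + 2 = 258  −1 ⇒ G_2=257
G_2=257  [base 4] 4^4 + 1  →[4↦5]→  5^5 + 1 = 3126  −1 ⇒ G_3=3125
G_3=3125  [base 5] 5^5  →[5↦6]→  6^6 = 46656  −1 ⇒ G_4=46655

46655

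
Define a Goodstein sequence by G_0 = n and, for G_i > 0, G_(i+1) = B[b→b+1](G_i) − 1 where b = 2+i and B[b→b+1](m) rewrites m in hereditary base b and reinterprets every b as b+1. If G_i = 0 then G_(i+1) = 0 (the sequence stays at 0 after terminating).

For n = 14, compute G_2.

1281

G_0 = 14. HB_2(14) = 2^(2 + 1) + 2^2 + 2. Bump = 111. G_1 = 110.
G_1 = 110. HB_3(110) = 3^(3 + 1) + 3^3 + 2. Bump = 1282. G_2 = 1281.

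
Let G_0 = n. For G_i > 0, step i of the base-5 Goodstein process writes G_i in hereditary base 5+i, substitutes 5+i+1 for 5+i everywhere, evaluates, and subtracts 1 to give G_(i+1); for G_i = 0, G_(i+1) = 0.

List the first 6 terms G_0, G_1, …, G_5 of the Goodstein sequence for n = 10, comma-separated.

10, 11, 11, 11, 11, 11

base 5: 10 = 2·5; at 6: 2·6 = 12; next = 11
base 6: 11 = 6 + 5; at 7: 7 + 5 = 12; next = 11
base 7: 11 = 7 + 4; at 8: 8 + 4 = 12; next = 11
base 8: 11 = 8 + 3; at 9: 9 + 3 = 12; next = 11
base 9: 11 = 9 + 2; at 10: 10 + 2 = 12; next = 11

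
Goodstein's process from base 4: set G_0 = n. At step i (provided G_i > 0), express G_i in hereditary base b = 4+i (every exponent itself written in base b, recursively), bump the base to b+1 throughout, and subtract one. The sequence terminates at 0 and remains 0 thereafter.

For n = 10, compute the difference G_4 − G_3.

0

base 4: 10 = 2·4 + 2; at 5: 2·5 + 2 = 12; next = 11
base 5: 11 = 2·5 + 1; at 6: 2·6 + 1 = 13; next = 12
base 6: 12 = 2·6; at 7: 2·7 = 14; next = 13
base 7: 13 = 7 + 6; at 8: 8 + 6 = 14; next = 13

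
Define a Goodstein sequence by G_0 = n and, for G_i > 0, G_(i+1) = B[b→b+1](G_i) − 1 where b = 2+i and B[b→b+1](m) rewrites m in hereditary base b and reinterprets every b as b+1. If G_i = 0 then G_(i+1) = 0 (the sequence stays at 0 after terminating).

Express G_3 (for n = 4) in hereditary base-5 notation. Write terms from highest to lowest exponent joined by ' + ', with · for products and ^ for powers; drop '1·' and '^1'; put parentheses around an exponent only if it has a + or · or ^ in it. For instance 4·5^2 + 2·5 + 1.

step 0: 4 = 2^2; sub 3 for 2: 3^3; = 27; G_1 = 27−1 = 26
step 1: 26 = 2·3^2 + 2·3 + 2; sub 4 for 3: 2·4^2 + 2·4 + 2; = 42; G_2 = 42−1 = 41
step 2: 41 = 2·4^2 + 2·4 + 1; sub 5 for 4: 2·5^2 + 2·5 + 1; = 61; G_3 = 61−1 = 60
step 3: 60 = 2·5^2 + 2·5; sub 6 for 5: 2·6^2 + 2·6; = 84; G_4 = 84−1 = 83

2·5^2 + 2·5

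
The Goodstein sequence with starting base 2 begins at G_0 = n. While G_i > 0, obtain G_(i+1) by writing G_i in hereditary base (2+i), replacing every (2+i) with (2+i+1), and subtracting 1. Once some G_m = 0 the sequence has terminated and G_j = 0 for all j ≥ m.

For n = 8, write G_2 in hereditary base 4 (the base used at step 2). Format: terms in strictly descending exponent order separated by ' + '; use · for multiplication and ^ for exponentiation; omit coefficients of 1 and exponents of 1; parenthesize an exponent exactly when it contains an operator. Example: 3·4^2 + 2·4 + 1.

base 2: 8 = 2^(2 + 1); at 3: 3^(3 + 1) = 81; next = 80
base 3: 80 = 2·3^3 + 2·3^2 + 2·3 + 2; at 4: 2·4^4 + 2·4^2 + 2·4 + 2 = 554; next = 553
base 4: 553 = 2·4^4 + 2·4^2 + 2·4 + 1; at 5: 2·5^5 + 2·5^2 + 2·5 + 1 = 6311; next = 6310

2·4^4 + 2·4^2 + 2·4 + 1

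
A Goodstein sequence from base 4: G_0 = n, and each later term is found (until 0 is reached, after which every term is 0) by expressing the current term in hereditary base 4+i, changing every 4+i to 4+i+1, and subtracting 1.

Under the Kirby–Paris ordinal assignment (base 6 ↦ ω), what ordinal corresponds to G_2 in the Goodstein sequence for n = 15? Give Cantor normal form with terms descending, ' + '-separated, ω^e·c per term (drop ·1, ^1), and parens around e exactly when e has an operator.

ω·3 + 1

base 4: 15 = 3·4 + 3; at 5: 3·5 + 3 = 18; next = 17
base 5: 17 = 3·5 + 2; at 6: 3·6 + 2 = 20; next = 19
base 6: 19 = 3·6 + 1; at 7: 3·7 + 1 = 22; next = 21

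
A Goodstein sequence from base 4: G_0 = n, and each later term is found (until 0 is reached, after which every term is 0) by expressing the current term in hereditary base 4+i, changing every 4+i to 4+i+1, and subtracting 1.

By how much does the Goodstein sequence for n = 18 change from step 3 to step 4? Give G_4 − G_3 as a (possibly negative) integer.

step 0: 18 = 4^2 + 2; sub 5 for 4: 5^2 + 2; = 27; G_1 = 27−1 = 26
step 1: 26 = 5^2 + 1; sub 6 for 5: 6^2 + 1; = 37; G_2 = 37−1 = 36
step 2: 36 = 6^2; sub 7 for 6: 7^2; = 49; G_3 = 49−1 = 48
step 3: 48 = 6·7 + 6; sub 8 for 7: 6·8 + 6; = 54; G_4 = 54−1 = 53

5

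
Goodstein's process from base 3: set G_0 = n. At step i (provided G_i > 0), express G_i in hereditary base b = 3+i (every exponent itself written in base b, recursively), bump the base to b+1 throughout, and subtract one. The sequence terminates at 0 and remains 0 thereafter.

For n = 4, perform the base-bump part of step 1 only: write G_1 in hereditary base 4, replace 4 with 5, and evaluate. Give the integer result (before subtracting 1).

5

4 —HB3→ 3 + 1 —bump→ 4 + 1 = 5 —(−1)→ 4
4 —HB4→ 4 —bump→ 5 = 5 —(−1)→ 4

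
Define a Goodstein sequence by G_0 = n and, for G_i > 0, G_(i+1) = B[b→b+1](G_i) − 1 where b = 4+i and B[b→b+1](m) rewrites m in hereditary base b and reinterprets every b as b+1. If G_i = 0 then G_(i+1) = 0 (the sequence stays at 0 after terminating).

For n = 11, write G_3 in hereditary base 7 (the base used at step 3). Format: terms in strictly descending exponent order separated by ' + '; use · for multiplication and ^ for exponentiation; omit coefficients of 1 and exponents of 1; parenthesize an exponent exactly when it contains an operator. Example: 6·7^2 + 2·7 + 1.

i=0: 11 = 2·4 + 3 (b=4); 4→5: 2·5 + 3 = 13; 13−1 = 12
i=1: 12 = 2·5 + 2 (b=5); 5→6: 2·6 + 2 = 14; 14−1 = 13
i=2: 13 = 2·6 + 1 (b=6); 6→7: 2·7 + 1 = 15; 15−1 = 14
i=3: 14 = 2·7 (b=7); 7→8: 2·8 = 16; 16−1 = 15

2·7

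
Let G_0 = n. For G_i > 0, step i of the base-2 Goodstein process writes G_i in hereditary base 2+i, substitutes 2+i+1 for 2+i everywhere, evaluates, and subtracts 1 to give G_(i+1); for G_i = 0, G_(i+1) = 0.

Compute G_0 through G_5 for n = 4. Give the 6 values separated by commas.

[0] 4 ≡ 2^2 (base 2). Lift 3: 27. −1: 26.
[1] 26 ≡ 2·3^2 + 2·3 + 2 (base 3). Lift 4: 42. −1: 41.
[2] 41 ≡ 2·4^2 + 2·4 + 1 (base 4). Lift 5: 61. −1: 60.
[3] 60 ≡ 2·5^2 + 2·5 (base 5). Lift 6: 84. −1: 83.
[4] 83 ≡ 2·6^2 + 6 + 5 (base 6). Lift 7: 110. −1: 109.

4, 26, 41, 60, 83, 109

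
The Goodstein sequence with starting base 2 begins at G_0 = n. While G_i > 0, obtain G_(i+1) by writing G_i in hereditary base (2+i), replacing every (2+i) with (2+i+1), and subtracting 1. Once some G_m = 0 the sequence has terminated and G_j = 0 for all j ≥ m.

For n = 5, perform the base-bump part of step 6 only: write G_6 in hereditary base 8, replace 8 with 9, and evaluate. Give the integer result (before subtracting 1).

step 0: 5 = 2^2 + 1; sub 3 for 2: 3^3 + 1; = 28; G_1 = 28−1 = 27
step 1: 27 = 3^3; sub 4 for 3: 4^4; = 256; G_2 = 256−1 = 255
step 2: 255 = 3·4^3 + 3·4^2 + 3·4 + 3; sub 5 for 4: 3·5^3 + 3·5^2 + 3·5 + 3; = 468; G_3 = 468−1 = 467
step 3: 467 = 3·5^3 + 3·5^2 + 3·5 + 2; sub 6 for 5: 3·6^3 + 3·6^2 + 3·6 + 2; = 776; G_4 = 776−1 = 775
step 4: 775 = 3·6^3 + 3·6^2 + 3·6 + 1; sub 7 for 6: 3·7^3 + 3·7^2 + 3·7 + 1; = 1198; G_5 = 1198−1 = 1197
step 5: 1197 = 3·7^3 + 3·7^2 + 3·7; sub 8 for 7: 3·8^3 + 3·8^2 + 3·8; = 1752; G_6 = 1752−1 = 1751

2455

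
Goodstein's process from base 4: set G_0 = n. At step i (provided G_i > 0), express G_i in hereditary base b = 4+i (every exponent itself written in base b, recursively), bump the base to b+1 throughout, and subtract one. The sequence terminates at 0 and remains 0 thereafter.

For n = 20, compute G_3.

(0) 20|_4 = 4^2 + 4 ↦ 5^2 + 5|_5 = 30 ⇒ 29
(1) 29|_5 = 5^2 + 4 ↦ 6^2 + 4|_6 = 40 ⇒ 39
(2) 39|_6 = 6^2 + 3 ↦ 7^2 + 3|_7 = 52 ⇒ 51

51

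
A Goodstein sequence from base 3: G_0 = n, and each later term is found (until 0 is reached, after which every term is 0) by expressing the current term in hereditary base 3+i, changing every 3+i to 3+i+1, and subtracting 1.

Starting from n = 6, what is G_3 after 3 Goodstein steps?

7

[0] 6 ≡ 2·3 (base 3). Lift 4: 8. −1: 7.
[1] 7 ≡ 4 + 3 (base 4). Lift 5: 8. −1: 7.
[2] 7 ≡ 5 + 2 (base 5). Lift 6: 8. −1: 7.
[3] 7 ≡ 6 + 1 (base 6). Lift 7: 8. −1: 7.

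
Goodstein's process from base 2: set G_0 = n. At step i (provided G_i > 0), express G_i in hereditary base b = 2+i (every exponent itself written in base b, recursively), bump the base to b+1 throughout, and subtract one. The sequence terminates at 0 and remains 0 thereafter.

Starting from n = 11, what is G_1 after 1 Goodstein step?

84

i=0: 11 = 2^(2 + 1) + 2 + 1 (b=2); 2→3: 3^(3 + 1) + 3 + 1 = 85; 85−1 = 84
i=1: 84 = 3^(3 + 1) + 3 (b=3); 3→4: 4^(4 + 1) + 4 = 1028; 1028−1 = 1027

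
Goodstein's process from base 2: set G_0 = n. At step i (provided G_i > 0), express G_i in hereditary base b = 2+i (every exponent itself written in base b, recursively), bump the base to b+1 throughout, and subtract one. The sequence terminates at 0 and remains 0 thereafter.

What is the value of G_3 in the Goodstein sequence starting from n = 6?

3125

G_0 = 6. HB_2(6) = 2^2 + 2. Bump = 30. G_1 = 29.
G_1 = 29. HB_3(29) = 3^3 + 2. Bump = 258. G_2 = 257.
G_2 = 257. HB_4(257) = 4^4 + 1. Bump = 3126. G_3 = 3125.
G_3 = 3125. HB_5(3125) = 5^5. Bump = 46656. G_4 = 46655.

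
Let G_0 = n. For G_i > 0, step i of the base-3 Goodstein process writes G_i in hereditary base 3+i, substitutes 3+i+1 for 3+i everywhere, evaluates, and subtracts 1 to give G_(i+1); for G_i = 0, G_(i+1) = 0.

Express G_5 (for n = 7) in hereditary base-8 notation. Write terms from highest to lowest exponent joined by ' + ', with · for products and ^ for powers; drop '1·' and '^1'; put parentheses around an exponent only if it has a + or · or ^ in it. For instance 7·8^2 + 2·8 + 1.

base 3: 7 = 2·3 + 1; at 4: 2·4 + 1 = 9; next = 8
base 4: 8 = 2·4; at 5: 2·5 = 10; next = 9
base 5: 9 = 5 + 4; at 6: 6 + 4 = 10; next = 9
base 6: 9 = 6 + 3; at 7: 7 + 3 = 10; next = 9
base 7: 9 = 7 + 2; at 8: 8 + 2 = 10; next = 9
base 8: 9 = 8 + 1; at 9: 9 + 1 = 10; next = 9

8 + 1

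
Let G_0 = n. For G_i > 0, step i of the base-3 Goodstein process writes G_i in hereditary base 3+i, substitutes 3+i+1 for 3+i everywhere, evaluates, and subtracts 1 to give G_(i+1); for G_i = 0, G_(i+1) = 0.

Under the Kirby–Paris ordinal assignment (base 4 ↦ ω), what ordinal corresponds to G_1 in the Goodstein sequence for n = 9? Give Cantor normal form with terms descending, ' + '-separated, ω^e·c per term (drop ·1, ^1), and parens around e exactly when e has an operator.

9 —HB3→ 3^2 —bump→ 4^2 = 16 —(−1)→ 15
15 —HB4→ 3·4 + 3 —bump→ 3·5 + 3 = 18 —(−1)→ 17

ω·3 + 3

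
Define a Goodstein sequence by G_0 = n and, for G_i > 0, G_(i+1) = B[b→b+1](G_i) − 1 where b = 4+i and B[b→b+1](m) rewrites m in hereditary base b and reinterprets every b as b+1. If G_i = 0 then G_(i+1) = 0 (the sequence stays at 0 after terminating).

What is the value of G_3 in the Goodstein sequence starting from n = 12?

16

i=0: 12 = 3·4 (b=4); 4→5: 3·5 = 15; 15−1 = 14
i=1: 14 = 2·5 + 4 (b=5); 5→6: 2·6 + 4 = 16; 16−1 = 15
i=2: 15 = 2·6 + 3 (b=6); 6→7: 2·7 + 3 = 17; 17−1 = 16
i=3: 16 = 2·7 + 2 (b=7); 7→8: 2·8 + 2 = 18; 18−1 = 17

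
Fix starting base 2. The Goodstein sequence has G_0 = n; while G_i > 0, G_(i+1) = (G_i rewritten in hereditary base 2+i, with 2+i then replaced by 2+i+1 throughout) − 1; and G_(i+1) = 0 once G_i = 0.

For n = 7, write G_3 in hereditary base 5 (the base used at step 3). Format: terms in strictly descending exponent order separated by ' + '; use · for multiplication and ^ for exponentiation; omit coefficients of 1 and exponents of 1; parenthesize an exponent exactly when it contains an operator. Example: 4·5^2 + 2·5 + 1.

7 —HB2→ 2^2 + 2 + 1 —bump→ 3^3 + 3 + 1 = 31 —(−1)→ 30
30 —HB3→ 3^3 + 3 —bump→ 4^4 + 4 = 260 —(−1)→ 259
259 —HB4→ 4^4 + 3 —bump→ 5^5 + 3 = 3128 —(−1)→ 3127
3127 —HB5→ 5^5 + 2 —bump→ 6^6 + 2 = 46658 —(−1)→ 46657

5^5 + 2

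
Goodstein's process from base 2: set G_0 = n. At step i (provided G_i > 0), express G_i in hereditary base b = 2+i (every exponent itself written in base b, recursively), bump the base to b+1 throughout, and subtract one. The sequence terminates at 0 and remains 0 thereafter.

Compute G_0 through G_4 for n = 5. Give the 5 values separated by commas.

5, 27, 255, 467, 775

G_0=5  [base 2] 2^2 + 1  →[2↦3]→  3^3 + 1 = 28  −1 ⇒ G_1=27
G_1=27  [base 3] 3^3  →[3↦4]→  4^4 = 256  −1 ⇒ G_2=255
G_2=255  [base 4] 3·4^3 + 3·4^2 + 3·4 + 3  →[4↦5]→  3·5^3 + 3·5^2 + 3·5 + 3 = 468  −1 ⇒ G_3=467
G_3=467  [base 5] 3·5^3 + 3·5^2 + 3·5 + 2  →[5↦6]→  3·6^3 + 3·6^2 + 3·6 + 2 = 776  −1 ⇒ G_4=775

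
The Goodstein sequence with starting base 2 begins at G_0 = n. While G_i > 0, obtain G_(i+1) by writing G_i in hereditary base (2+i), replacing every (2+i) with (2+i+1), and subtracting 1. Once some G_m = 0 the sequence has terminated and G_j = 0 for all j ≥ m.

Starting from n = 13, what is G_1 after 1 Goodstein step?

108

13 —HB2→ 2^(2 + 1) + 2^2 + 1 —bump→ 3^(3 + 1) + 3^3 + 1 = 109 —(−1)→ 108
108 —HB3→ 3^(3 + 1) + 3^3 —bump→ 4^(4 + 1) + 4^4 = 1280 —(−1)→ 1279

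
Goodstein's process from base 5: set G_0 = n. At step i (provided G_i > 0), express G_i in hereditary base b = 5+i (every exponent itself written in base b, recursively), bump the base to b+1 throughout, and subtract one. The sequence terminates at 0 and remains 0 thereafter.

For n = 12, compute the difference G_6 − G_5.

0

12 —HB5→ 2·5 + 2 —bump→ 2·6 + 2 = 14 —(−1)→ 13
13 —HB6→ 2·6 + 1 —bump→ 2·7 + 1 = 15 —(−1)→ 14
14 —HB7→ 2·7 —bump→ 2·8 = 16 —(−1)→ 15
15 —HB8→ 8 + 7 —bump→ 9 + 7 = 16 —(−1)→ 15
15 —HB9→ 9 + 6 —bump→ 10 + 6 = 16 —(−1)→ 15
15 —HB10→ 10 + 5 —bump→ 11 + 5 = 16 —(−1)→ 15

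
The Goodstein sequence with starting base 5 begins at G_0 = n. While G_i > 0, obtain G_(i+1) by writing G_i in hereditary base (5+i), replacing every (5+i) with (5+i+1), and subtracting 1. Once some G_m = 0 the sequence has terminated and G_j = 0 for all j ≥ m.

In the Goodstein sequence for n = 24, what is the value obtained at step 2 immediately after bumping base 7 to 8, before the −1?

step 0: 24 = 4·5 + 4; sub 6 for 5: 4·6 + 4; = 28; G_1 = 28−1 = 27
step 1: 27 = 4·6 + 3; sub 7 for 6: 4·7 + 3; = 31; G_2 = 31−1 = 30

34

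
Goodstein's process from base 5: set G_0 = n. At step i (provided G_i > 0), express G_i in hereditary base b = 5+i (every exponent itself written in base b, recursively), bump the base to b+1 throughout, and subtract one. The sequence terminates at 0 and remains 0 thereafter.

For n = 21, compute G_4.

31

G_0 = 21. HB_5(21) = 4·5 + 1. Bump = 25. G_1 = 24.
G_1 = 24. HB_6(24) = 4·6. Bump = 28. G_2 = 27.
G_2 = 27. HB_7(27) = 3·7 + 6. Bump = 30. G_3 = 29.
G_3 = 29. HB_8(29) = 3·8 + 5. Bump = 32. G_4 = 31.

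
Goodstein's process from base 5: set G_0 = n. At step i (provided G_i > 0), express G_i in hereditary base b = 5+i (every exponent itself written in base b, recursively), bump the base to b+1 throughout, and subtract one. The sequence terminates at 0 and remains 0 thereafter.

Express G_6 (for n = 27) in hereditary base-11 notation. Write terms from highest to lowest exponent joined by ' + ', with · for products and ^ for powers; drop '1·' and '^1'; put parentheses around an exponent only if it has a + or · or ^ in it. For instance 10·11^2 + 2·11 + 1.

7·11 + 4

base 5: 27 = 5^2 + 2; at 6: 6^2 + 2 = 38; next = 37
base 6: 37 = 6^2 + 1; at 7: 7^2 + 1 = 50; next = 49
base 7: 49 = 7^2; at 8: 8^2 = 64; next = 63
base 8: 63 = 7·8 + 7; at 9: 7·9 + 7 = 70; next = 69
base 9: 69 = 7·9 + 6; at 10: 7·10 + 6 = 76; next = 75
base 10: 75 = 7·10 + 5; at 11: 7·11 + 5 = 82; next = 81
base 11: 81 = 7·11 + 4; at 12: 7·12 + 4 = 88; next = 87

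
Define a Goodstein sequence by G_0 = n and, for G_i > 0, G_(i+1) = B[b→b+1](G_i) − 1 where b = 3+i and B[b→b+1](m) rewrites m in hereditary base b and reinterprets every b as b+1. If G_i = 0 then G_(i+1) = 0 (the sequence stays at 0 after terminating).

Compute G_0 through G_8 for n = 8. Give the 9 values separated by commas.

8, 9, 10, 11, 11, 11, 11, 11, 11

step 0: 8 = 2·3 + 2; sub 4 for 3: 2·4 + 2; = 10; G_1 = 10−1 = 9
step 1: 9 = 2·4 + 1; sub 5 for 4: 2·5 + 1; = 11; G_2 = 11−1 = 10
step 2: 10 = 2·5; sub 6 for 5: 2·6; = 12; G_3 = 12−1 = 11
step 3: 11 = 6 + 5; sub 7 for 6: 7 + 5; = 12; G_4 = 12−1 = 11
step 4: 11 = 7 + 4; sub 8 for 7: 8 + 4; = 12; G_5 = 12−1 = 11
step 5: 11 = 8 + 3; sub 9 for 8: 9 + 3; = 12; G_6 = 12−1 = 11
step 6: 11 = 9 + 2; sub 10 for 9: 10 + 2; = 12; G_7 = 12−1 = 11
step 7: 11 = 10 + 1; sub 11 for 10: 11 + 1; = 12; G_8 = 12−1 = 11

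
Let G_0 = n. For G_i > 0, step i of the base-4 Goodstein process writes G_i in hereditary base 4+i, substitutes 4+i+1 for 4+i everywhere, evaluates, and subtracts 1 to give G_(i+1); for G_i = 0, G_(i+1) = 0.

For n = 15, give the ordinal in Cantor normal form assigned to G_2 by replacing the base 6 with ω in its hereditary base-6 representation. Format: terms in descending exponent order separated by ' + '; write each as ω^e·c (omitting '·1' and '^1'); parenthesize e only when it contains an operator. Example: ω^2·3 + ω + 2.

ω·3 + 1

i=0: 15 = 3·4 + 3 (b=4); 4→5: 3·5 + 3 = 18; 18−1 = 17
i=1: 17 = 3·5 + 2 (b=5); 5→6: 3·6 + 2 = 20; 20−1 = 19
i=2: 19 = 3·6 + 1 (b=6); 6→7: 3·7 + 1 = 22; 22−1 = 21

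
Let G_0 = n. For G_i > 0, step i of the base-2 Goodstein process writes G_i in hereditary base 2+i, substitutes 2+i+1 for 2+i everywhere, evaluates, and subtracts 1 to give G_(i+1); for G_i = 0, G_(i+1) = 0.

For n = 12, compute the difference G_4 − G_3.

264334

i=0: 12 = 2^(2 + 1) + 2^2 (b=2); 2→3: 3^(3 + 1) + 3^3 = 108; 108−1 = 107
i=1: 107 = 3^(3 + 1) + 2·3^2 + 2·3 + 2 (b=3); 3→4: 4^(4 + 1) + 2·4^2 + 2·4 + 2 = 1066; 1066−1 = 1065
i=2: 1065 = 4^(4 + 1) + 2·4^2 + 2·4 + 1 (b=4); 4→5: 5^(5 + 1) + 2·5^2 + 2·5 + 1 = 15686; 15686−1 = 15685
i=3: 15685 = 5^(5 + 1) + 2·5^2 + 2·5 (b=5); 5→6: 6^(6 + 1) + 2·6^2 + 2·6 = 280020; 280020−1 = 280019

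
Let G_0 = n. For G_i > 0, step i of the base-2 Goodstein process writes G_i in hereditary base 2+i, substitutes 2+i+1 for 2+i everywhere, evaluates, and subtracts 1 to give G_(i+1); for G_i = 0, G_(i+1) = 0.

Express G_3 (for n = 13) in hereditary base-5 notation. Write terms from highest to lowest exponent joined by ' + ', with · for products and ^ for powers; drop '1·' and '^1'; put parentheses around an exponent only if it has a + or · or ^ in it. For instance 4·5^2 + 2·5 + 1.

5^(5 + 1) + 3·5^3 + 3·5^2 + 3·5 + 2

[0] 13 ≡ 2^(2 + 1) + 2^2 + 1 (base 2). Lift 3: 109. −1: 108.
[1] 108 ≡ 3^(3 + 1) + 3^3 (base 3). Lift 4: 1280. −1: 1279.
[2] 1279 ≡ 4^(4 + 1) + 3·4^3 + 3·4^2 + 3·4 + 3 (base 4). Lift 5: 16093. −1: 16092.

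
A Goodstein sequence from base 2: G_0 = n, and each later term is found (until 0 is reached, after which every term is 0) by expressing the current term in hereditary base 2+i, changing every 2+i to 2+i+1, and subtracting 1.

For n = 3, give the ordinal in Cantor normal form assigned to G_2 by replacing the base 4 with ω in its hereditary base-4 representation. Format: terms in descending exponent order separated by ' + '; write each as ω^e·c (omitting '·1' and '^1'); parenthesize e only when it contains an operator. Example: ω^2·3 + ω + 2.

3

step 0: 3 = 2 + 1; sub 3 for 2: 3 + 1; = 4; G_1 = 4−1 = 3
step 1: 3 = 3; sub 4 for 3: 4; = 4; G_2 = 4−1 = 3
step 2: 3 = 3; sub 5 for 4: 3; = 3; G_3 = 3−1 = 2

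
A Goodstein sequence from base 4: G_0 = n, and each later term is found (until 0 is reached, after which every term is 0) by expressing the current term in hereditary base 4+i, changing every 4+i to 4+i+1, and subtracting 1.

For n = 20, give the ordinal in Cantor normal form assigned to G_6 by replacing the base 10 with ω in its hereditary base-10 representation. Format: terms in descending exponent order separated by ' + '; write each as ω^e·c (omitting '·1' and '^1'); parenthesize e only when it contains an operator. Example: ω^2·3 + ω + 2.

ω·9 + 9

base 4: 20 = 4^2 + 4; at 5: 5^2 + 5 = 30; next = 29
base 5: 29 = 5^2 + 4; at 6: 6^2 + 4 = 40; next = 39
base 6: 39 = 6^2 + 3; at 7: 7^2 + 3 = 52; next = 51
base 7: 51 = 7^2 + 2; at 8: 8^2 + 2 = 66; next = 65
base 8: 65 = 8^2 + 1; at 9: 9^2 + 1 = 82; next = 81
base 9: 81 = 9^2; at 10: 10^2 = 100; next = 99
base 10: 99 = 9·10 + 9; at 11: 9·11 + 9 = 108; next = 107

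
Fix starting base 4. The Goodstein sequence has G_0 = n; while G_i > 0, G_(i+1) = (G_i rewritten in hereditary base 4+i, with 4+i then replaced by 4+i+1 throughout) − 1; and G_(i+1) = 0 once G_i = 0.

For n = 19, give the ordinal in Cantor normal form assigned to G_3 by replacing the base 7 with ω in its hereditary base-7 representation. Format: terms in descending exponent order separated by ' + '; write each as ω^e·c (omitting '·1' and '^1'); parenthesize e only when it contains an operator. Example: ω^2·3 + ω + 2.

base 4: 19 = 4^2 + 3; at 5: 5^2 + 3 = 28; next = 27
base 5: 27 = 5^2 + 2; at 6: 6^2 + 2 = 38; next = 37
base 6: 37 = 6^2 + 1; at 7: 7^2 + 1 = 50; next = 49
base 7: 49 = 7^2; at 8: 8^2 = 64; next = 63

ω^2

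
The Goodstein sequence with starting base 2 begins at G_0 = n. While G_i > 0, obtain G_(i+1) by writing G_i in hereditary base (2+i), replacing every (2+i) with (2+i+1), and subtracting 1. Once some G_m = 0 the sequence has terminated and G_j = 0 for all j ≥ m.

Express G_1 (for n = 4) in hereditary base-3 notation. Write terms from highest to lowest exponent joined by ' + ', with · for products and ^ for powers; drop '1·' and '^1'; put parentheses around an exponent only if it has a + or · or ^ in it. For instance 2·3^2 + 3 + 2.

2·3^2 + 2·3 + 2

G_0 = 4. HB_2(4) = 2^2. Bump = 27. G_1 = 26.
G_1 = 26. HB_3(26) = 2·3^2 + 2·3 + 2. Bump = 42. G_2 = 41.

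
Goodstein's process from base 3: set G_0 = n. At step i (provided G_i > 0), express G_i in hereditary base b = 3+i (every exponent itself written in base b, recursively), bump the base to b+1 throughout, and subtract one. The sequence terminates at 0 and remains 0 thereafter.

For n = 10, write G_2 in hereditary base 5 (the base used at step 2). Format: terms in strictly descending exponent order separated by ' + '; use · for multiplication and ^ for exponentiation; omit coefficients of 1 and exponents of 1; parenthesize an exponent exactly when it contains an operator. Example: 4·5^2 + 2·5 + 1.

4·5 + 4

step 0: 10 = 3^2 + 1; sub 4 for 3: 4^2 + 1; = 17; G_1 = 17−1 = 16
step 1: 16 = 4^2; sub 5 for 4: 5^2; = 25; G_2 = 25−1 = 24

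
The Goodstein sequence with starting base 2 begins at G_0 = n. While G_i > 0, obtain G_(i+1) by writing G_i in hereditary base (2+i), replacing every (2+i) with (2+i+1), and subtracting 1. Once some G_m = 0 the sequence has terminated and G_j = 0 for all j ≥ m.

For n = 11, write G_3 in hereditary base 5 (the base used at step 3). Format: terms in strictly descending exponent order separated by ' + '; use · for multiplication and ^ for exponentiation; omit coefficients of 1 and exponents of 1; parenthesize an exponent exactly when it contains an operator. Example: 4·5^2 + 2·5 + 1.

5^(5 + 1) + 2

step 0: 11 = 2^(2 + 1) + 2 + 1; sub 3 for 2: 3^(3 + 1) + 3 + 1; = 85; G_1 = 85−1 = 84
step 1: 84 = 3^(3 + 1) + 3; sub 4 for 3: 4^(4 + 1) + 4; = 1028; G_2 = 1028−1 = 1027
step 2: 1027 = 4^(4 + 1) + 3; sub 5 for 4: 5^(5 + 1) + 3; = 15628; G_3 = 15628−1 = 15627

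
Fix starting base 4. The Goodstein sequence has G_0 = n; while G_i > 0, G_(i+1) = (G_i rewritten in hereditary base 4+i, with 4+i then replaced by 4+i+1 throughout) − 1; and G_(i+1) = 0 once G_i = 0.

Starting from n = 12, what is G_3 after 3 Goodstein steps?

[0] 12 ≡ 3·4 (base 4). Lift 5: 15. −1: 14.
[1] 14 ≡ 2·5 + 4 (base 5). Lift 6: 16. −1: 15.
[2] 15 ≡ 2·6 + 3 (base 6). Lift 7: 17. −1: 16.
[3] 16 ≡ 2·7 + 2 (base 7). Lift 8: 18. −1: 17.

16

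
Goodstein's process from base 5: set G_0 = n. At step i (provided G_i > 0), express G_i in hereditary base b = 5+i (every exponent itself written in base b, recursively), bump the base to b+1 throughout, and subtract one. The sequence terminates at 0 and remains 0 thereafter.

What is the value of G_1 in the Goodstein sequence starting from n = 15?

17

i=0: 15 = 3·5 (b=5); 5→6: 3·6 = 18; 18−1 = 17
i=1: 17 = 2·6 + 5 (b=6); 6→7: 2·7 + 5 = 19; 19−1 = 18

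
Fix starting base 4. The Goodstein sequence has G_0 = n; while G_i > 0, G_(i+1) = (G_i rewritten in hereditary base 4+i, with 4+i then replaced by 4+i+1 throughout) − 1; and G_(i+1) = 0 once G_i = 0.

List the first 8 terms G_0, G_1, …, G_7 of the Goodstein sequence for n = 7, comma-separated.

(0) 7|_4 = 4 + 3 ↦ 5 + 3|_5 = 8 ⇒ 7
(1) 7|_5 = 5 + 2 ↦ 6 + 2|_6 = 8 ⇒ 7
(2) 7|_6 = 6 + 1 ↦ 7 + 1|_7 = 8 ⇒ 7
(3) 7|_7 = 7 ↦ 8|_8 = 8 ⇒ 7
(4) 7|_8 = 7 ↦ 7|_9 = 7 ⇒ 6
(5) 6|_9 = 6 ↦ 6|_10 = 6 ⇒ 5
(6) 5|_10 = 5 ↦ 5|_11 = 5 ⇒ 4

7, 7, 7, 7, 7, 6, 5, 4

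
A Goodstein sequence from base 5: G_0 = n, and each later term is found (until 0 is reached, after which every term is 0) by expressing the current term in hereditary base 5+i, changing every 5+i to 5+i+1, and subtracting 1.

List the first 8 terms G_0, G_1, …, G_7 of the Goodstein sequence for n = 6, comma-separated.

[0] 6 ≡ 5 + 1 (base 5). Lift 6: 7. −1: 6.
[1] 6 ≡ 6 (base 6). Lift 7: 7. −1: 6.
[2] 6 ≡ 6 (base 7). Lift 8: 6. −1: 5.
[3] 5 ≡ 5 (base 8). Lift 9: 5. −1: 4.
[4] 4 ≡ 4 (base 9). Lift 10: 4. −1: 3.
[5] 3 ≡ 3 (base 10). Lift 11: 3. −1: 2.
[6] 2 ≡ 2 (base 11). Lift 12: 2. −1: 1.

6, 6, 6, 5, 4, 3, 2, 1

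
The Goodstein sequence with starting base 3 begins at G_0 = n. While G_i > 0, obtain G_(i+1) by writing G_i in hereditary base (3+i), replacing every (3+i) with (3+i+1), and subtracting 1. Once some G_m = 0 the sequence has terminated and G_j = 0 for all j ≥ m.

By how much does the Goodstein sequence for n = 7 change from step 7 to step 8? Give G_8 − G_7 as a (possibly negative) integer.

base 3: 7 = 2·3 + 1; at 4: 2·4 + 1 = 9; next = 8
base 4: 8 = 2·4; at 5: 2·5 = 10; next = 9
base 5: 9 = 5 + 4; at 6: 6 + 4 = 10; next = 9
base 6: 9 = 6 + 3; at 7: 7 + 3 = 10; next = 9
base 7: 9 = 7 + 2; at 8: 8 + 2 = 10; next = 9
base 8: 9 = 8 + 1; at 9: 9 + 1 = 10; next = 9
base 9: 9 = 9; at 10: 10 = 10; next = 9
base 10: 9 = 9; at 11: 9 = 9; next = 8

-1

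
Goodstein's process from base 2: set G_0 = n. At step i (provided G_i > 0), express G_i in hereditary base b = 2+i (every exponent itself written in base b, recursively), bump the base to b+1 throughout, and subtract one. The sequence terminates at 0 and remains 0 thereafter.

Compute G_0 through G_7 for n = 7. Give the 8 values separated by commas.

G_0=7  [base 2] 2^2 + 2 + 1  →[2↦3]→  3^3 + 3 + 1 = 31  −1 ⇒ G_1=30
G_1=30  [base 3] 3^3 + 3  →[3↦4]→  4^4 + 4 = 260  −1 ⇒ G_2=259
G_2=259  [base 4] 4^4 + 3  →[4↦5]→  5^5 + 3 = 3128  −1 ⇒ G_3=3127
G_3=3127  [base 5] 5^5 + 2  →[5↦6]→  6^6 + 2 = 46658  −1 ⇒ G_4=46657
G_4=46657  [base 6] 6^6 + 1  →[6↦7]→  7^7 + 1 = 823544  −1 ⇒ G_5=823543
G_5=823543  [base 7] 7^7  →[7↦8]→  8^8 = 16777216  −1 ⇒ G_6=16777215
G_6=16777215  [base 8] 7·8^7 + 7·8^6 + 7·8^5 + 7·8^4 + 7·8^3 + 7·8^2 + 7·8 + 7  →[8↦9]→  7·9^7 + 7·9^6 + 7·9^5 + 7·9^4 + 7·9^3 + 7·9^2 + 7·9 + 7 = 37665880  −1 ⇒ G_7=37665879

7, 30, 259, 3127, 46657, 823543, 16777215, 37665879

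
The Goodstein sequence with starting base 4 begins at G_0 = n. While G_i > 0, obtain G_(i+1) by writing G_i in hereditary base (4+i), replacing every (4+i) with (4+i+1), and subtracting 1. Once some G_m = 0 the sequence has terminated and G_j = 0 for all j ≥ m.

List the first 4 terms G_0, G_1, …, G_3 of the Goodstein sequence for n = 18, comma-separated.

18, 26, 36, 48

step 0: 18 = 4^2 + 2; sub 5 for 4: 5^2 + 2; = 27; G_1 = 27−1 = 26
step 1: 26 = 5^2 + 1; sub 6 for 5: 6^2 + 1; = 37; G_2 = 37−1 = 36
step 2: 36 = 6^2; sub 7 for 6: 7^2; = 49; G_3 = 49−1 = 48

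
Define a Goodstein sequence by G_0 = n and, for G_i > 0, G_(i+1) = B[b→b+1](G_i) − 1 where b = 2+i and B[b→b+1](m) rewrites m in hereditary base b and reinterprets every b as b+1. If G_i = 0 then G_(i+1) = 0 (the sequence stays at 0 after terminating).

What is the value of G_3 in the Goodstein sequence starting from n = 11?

(0) 11|_2 = 2^(2 + 1) + 2 + 1 ↦ 3^(3 + 1) + 3 + 1|_3 = 85 ⇒ 84
(1) 84|_3 = 3^(3 + 1) + 3 ↦ 4^(4 + 1) + 4|_4 = 1028 ⇒ 1027
(2) 1027|_4 = 4^(4 + 1) + 3 ↦ 5^(5 + 1) + 3|_5 = 15628 ⇒ 15627

15627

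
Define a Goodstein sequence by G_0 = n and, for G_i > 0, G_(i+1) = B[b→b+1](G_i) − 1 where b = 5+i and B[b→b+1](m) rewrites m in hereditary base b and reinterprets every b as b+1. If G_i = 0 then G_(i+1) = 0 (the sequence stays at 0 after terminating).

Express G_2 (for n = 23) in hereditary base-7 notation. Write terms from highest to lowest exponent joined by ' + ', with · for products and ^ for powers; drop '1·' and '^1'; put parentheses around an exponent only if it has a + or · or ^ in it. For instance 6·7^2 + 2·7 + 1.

4·7 + 1

(0) 23|_5 = 4·5 + 3 ↦ 4·6 + 3|_6 = 27 ⇒ 26
(1) 26|_6 = 4·6 + 2 ↦ 4·7 + 2|_7 = 30 ⇒ 29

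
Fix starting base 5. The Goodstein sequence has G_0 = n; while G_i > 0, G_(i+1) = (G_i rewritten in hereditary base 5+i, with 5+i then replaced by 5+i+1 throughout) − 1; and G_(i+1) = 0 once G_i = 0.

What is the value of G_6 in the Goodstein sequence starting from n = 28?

94

G_0=28  [base 5] 5^2 + 3  →[5↦6]→  6^2 + 3 = 39  −1 ⇒ G_1=38
G_1=38  [base 6] 6^2 + 2  →[6↦7]→  7^2 + 2 = 51  −1 ⇒ G_2=50
G_2=50  [base 7] 7^2 + 1  →[7↦8]→  8^2 + 1 = 65  −1 ⇒ G_3=64
G_3=64  [base 8] 8^2  →[8↦9]→  9^2 = 81  −1 ⇒ G_4=80
G_4=80  [base 9] 8·9 + 8  →[9↦10]→  8·10 + 8 = 88  −1 ⇒ G_5=87
G_5=87  [base 10] 8·10 + 7  →[10↦11]→  8·11 + 7 = 95  −1 ⇒ G_6=94
G_6=94  [base 11] 8·11 + 6  →[11↦12]→  8·12 + 6 = 102  −1 ⇒ G_7=101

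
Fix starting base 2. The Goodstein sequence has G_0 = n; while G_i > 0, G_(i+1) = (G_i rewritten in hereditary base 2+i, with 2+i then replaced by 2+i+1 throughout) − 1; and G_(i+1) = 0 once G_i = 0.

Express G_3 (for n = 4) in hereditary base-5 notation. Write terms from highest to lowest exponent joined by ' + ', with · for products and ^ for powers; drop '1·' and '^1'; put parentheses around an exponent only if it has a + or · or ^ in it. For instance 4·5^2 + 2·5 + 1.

G_0 = 4. HB_2(4) = 2^2. Bump = 27. G_1 = 26.
G_1 = 26. HB_3(26) = 2·3^2 + 2·3 + 2. Bump = 42. G_2 = 41.
G_2 = 41. HB_4(41) = 2·4^2 + 2·4 + 1. Bump = 61. G_3 = 60.
G_3 = 60. HB_5(60) = 2·5^2 + 2·5. Bump = 84. G_4 = 83.

2·5^2 + 2·5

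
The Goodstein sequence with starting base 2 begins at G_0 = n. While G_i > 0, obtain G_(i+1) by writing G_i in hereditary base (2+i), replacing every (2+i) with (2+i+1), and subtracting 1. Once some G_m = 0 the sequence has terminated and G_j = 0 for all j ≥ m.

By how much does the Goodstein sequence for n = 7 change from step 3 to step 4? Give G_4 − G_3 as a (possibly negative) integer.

43530

G_0 = 7. HB_2(7) = 2^2 + 2 + 1. Bump = 31. G_1 = 30.
G_1 = 30. HB_3(30) = 3^3 + 3. Bump = 260. G_2 = 259.
G_2 = 259. HB_4(259) = 4^4 + 3. Bump = 3128. G_3 = 3127.
G_3 = 3127. HB_5(3127) = 5^5 + 2. Bump = 46658. G_4 = 46657.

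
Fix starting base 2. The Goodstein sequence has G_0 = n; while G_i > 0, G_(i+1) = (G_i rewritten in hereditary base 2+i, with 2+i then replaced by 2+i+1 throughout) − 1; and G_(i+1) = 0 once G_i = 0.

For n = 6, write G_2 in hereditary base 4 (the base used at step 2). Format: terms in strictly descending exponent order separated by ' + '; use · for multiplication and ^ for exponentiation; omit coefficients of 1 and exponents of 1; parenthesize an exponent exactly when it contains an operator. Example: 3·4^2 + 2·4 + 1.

4^4 + 1

6 —HB2→ 2^2 + 2 —bump→ 3^3 + 3 = 30 —(−1)→ 29
29 —HB3→ 3^3 + 2 —bump→ 4^4 + 2 = 258 —(−1)→ 257
257 —HB4→ 4^4 + 1 —bump→ 5^5 + 1 = 3126 —(−1)→ 3125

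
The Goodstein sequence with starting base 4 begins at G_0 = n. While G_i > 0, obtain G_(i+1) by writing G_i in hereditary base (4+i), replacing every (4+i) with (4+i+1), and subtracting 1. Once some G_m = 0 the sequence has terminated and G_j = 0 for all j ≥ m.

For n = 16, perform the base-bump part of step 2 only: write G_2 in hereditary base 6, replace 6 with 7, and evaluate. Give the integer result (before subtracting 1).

31

(0) 16|_4 = 4^2 ↦ 5^2|_5 = 25 ⇒ 24
(1) 24|_5 = 4·5 + 4 ↦ 4·6 + 4|_6 = 28 ⇒ 27
(2) 27|_6 = 4·6 + 3 ↦ 4·7 + 3|_7 = 31 ⇒ 30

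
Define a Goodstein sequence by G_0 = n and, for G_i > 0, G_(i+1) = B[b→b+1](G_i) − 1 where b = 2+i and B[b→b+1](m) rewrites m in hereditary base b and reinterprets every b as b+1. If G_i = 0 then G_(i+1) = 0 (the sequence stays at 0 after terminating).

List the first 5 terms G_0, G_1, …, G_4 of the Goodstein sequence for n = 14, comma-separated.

[0] 14 ≡ 2^(2 + 1) + 2^2 + 2 (base 2). Lift 3: 111. −1: 110.
[1] 110 ≡ 3^(3 + 1) + 3^3 + 2 (base 3). Lift 4: 1282. −1: 1281.
[2] 1281 ≡ 4^(4 + 1) + 4^4 + 1 (base 4). Lift 5: 18751. −1: 18750.
[3] 18750 ≡ 5^(5 + 1) + 5^5 (base 5). Lift 6: 326592. −1: 326591.

14, 110, 1281, 18750, 326591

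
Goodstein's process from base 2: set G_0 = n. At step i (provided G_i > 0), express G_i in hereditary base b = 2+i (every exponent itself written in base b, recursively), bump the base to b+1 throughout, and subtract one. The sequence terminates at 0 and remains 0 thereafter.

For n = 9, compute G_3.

G_0=9  [base 2] 2^(2 + 1) + 1  →[2↦3]→  3^(3 + 1) + 1 = 82  −1 ⇒ G_1=81
G_1=81  [base 3] 3^(3 + 1)  →[3↦4]→  4^(4 + 1) = 1024  −1 ⇒ G_2=1023
G_2=1023  [base 4] 3·4^4 + 3·4^3 + 3·4^2 + 3·4 + 3  →[4↦5]→  3·5^5 + 3·5^3 + 3·5^2 + 3·5 + 3 = 9843  −1 ⇒ G_3=9842
G_3=9842  [base 5] 3·5^5 + 3·5^3 + 3·5^2 + 3·5 + 2  →[5↦6]→  3·6^6 + 3·6^3 + 3·6^2 + 3·6 + 2 = 140744  −1 ⇒ G_4=140743

9842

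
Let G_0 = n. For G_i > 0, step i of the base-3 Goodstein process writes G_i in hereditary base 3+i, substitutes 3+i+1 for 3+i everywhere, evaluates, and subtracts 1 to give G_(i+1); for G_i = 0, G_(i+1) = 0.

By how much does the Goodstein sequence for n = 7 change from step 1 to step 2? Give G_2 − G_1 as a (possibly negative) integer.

[0] 7 ≡ 2·3 + 1 (base 3). Lift 4: 9. −1: 8.
[1] 8 ≡ 2·4 (base 4). Lift 5: 10. −1: 9.

1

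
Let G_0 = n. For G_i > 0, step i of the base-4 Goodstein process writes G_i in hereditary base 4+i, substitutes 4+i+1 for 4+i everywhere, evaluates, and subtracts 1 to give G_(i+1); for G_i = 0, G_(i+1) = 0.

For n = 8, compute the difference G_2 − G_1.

0

G_0 = 8. HB_4(8) = 2·4. Bump = 10. G_1 = 9.
G_1 = 9. HB_5(9) = 5 + 4. Bump = 10. G_2 = 9.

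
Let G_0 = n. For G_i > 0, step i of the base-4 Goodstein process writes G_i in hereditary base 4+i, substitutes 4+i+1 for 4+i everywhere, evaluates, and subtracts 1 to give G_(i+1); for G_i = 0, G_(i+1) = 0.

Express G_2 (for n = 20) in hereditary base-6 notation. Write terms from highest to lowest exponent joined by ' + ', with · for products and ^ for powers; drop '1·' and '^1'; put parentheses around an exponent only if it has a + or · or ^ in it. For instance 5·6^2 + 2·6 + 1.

G_0=20  [base 4] 4^2 + 4  →[4↦5]→  5^2 + 5 = 30  −1 ⇒ G_1=29
G_1=29  [base 5] 5^2 + 4  →[5↦6]→  6^2 + 4 = 40  −1 ⇒ G_2=39
G_2=39  [base 6] 6^2 + 3  →[6↦7]→  7^2 + 3 = 52  −1 ⇒ G_3=51

6^2 + 3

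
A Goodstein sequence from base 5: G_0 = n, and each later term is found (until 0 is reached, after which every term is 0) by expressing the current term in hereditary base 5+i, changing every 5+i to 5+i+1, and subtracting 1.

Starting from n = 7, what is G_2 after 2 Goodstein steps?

7

step 0: 7 = 5 + 2; sub 6 for 5: 6 + 2; = 8; G_1 = 8−1 = 7
step 1: 7 = 6 + 1; sub 7 for 6: 7 + 1; = 8; G_2 = 8−1 = 7
step 2: 7 = 7; sub 8 for 7: 8; = 8; G_3 = 8−1 = 7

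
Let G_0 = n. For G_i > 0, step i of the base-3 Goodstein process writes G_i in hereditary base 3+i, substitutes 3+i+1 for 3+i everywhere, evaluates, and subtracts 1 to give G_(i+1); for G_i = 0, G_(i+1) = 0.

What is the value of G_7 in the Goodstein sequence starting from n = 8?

(0) 8|_3 = 2·3 + 2 ↦ 2·4 + 2|_4 = 10 ⇒ 9
(1) 9|_4 = 2·4 + 1 ↦ 2·5 + 1|_5 = 11 ⇒ 10
(2) 10|_5 = 2·5 ↦ 2·6|_6 = 12 ⇒ 11
(3) 11|_6 = 6 + 5 ↦ 7 + 5|_7 = 12 ⇒ 11
(4) 11|_7 = 7 + 4 ↦ 8 + 4|_8 = 12 ⇒ 11
(5) 11|_8 = 8 + 3 ↦ 9 + 3|_9 = 12 ⇒ 11
(6) 11|_9 = 9 + 2 ↦ 10 + 2|_10 = 12 ⇒ 11
(7) 11|_10 = 10 + 1 ↦ 11 + 1|_11 = 12 ⇒ 11

11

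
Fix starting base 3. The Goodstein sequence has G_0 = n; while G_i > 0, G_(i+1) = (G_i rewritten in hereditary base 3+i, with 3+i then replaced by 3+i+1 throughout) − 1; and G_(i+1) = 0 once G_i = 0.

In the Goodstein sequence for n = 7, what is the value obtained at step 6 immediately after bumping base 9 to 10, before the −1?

base 3: 7 = 2·3 + 1; at 4: 2·4 + 1 = 9; next = 8
base 4: 8 = 2·4; at 5: 2·5 = 10; next = 9
base 5: 9 = 5 + 4; at 6: 6 + 4 = 10; next = 9
base 6: 9 = 6 + 3; at 7: 7 + 3 = 10; next = 9
base 7: 9 = 7 + 2; at 8: 8 + 2 = 10; next = 9
base 8: 9 = 8 + 1; at 9: 9 + 1 = 10; next = 9
base 9: 9 = 9; at 10: 10 = 10; next = 9

10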